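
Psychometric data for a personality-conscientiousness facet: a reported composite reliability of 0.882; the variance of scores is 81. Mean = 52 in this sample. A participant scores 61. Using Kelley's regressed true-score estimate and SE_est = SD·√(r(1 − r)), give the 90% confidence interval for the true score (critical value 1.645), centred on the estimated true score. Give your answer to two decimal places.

σ = 81^(1/2) = 9.000
Estimated true score = 0.882·61 + (1 − 0.882)·52 ≈ 59.938
SE_est = SD · √(r(1 − r)) = 9.000 · √0.104 ≈ 9.000 · 0.323 ≈ 2.903
CI = 59.938 ± 1.645 · 2.903 → [55.162, 64.714]

[55.16, 64.71]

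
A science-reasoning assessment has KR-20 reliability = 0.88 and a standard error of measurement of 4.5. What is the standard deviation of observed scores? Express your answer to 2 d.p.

12.99

SD = 4.5 / √(1 − 0.88) ≈ 12.990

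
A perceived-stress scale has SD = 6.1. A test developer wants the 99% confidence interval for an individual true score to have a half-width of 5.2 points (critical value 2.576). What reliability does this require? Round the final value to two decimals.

SEM needed = half-width / z = 5.2/2.576 ≈ 2.019
r = 1 − (2.019/6.1)² ≈ 1 − 0.110 ≈ 0.890

0.89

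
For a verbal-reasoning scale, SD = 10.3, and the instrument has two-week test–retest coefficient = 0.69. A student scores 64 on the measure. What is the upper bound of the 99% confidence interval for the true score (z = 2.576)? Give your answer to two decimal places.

78.77

SEM = 10.30000*√(1 − 0.69000) ≈ 5.73480
Margin = 2.576 * 5.73480 ≈ 14.77284
Upper limit = 64 + 14.77284 ≈ 78.77284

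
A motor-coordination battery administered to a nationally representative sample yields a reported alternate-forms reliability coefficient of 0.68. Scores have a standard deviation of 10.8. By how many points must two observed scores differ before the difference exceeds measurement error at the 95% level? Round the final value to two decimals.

16.93

The standard error of measurement is 10.8000*√(1 − 0.6800) ≈ 10.8000*0.5657 ≈ 6.1094.
SE_diff = √2 * SEM ≈ 8.6400
Minimum reliable difference = 1.96 * SE_diff ≈ 1.96 * 8.6400 ≈ 16.9344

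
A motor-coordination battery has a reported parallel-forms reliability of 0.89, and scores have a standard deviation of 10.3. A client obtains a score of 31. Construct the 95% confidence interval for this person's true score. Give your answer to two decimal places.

SEM = 10.3000*√(1 − 0.8900) ≈ 3.4161
1.96 * SEM ≈ 6.6956
CI = 31 ± 6.6956 → [24.3044, 37.6956]

[24.30, 37.70]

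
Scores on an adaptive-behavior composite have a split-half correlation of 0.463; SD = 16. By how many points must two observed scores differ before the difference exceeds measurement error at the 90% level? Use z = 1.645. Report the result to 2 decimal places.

22.55

r_full = 2·0.463 / (1 + 0.463) ≈ 0.63295
SEM = 16.00000 × √(1 − 0.63295) = 16.00000 × √0.36705 ≈ 16.00000 × 0.60585 ≈ 9.69360
Standard error of the difference = 9.69360·√2 ≈ 13.70882
Minimum reliable difference = 1.645 × SE_diff ≈ 1.645 × 13.70882 ≈ 22.55100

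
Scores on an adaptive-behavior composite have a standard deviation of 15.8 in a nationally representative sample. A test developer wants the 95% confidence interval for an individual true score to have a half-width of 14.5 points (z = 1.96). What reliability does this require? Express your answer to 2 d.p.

0.78

SEM needed = half-width / z = 14.5/1.96 ≈ 7.39796
Required reliability = 1 − (SEM/SD)² = 1 − 0.21923 ≈ 0.78077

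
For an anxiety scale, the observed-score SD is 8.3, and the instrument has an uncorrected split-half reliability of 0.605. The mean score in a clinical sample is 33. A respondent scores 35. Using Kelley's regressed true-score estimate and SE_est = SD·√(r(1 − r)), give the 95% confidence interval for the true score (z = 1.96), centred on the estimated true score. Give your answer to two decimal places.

[27.50, 41.52]

Full-length reliability (Spearman-Brown) = 2(0.605)/(1+0.605) ≈ 0.754
T̂ = r·X + (1 − r)·M = 0.754×35 + 0.246×33 ≈ 26.386 + 8.121 ≈ 34.508
SE_est = SD × √(r(1 − r)) = 8.300 × √0.186 ≈ 8.300 × 0.431 ≈ 3.575
CI = 34.508 ± 1.96 × 3.575 → [27.500, 41.515]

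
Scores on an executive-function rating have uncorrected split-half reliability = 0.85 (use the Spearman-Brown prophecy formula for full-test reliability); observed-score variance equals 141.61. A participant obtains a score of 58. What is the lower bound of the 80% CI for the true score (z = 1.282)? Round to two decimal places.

53.66

SD = √141.61 = 11.90000
Spearman-Brown: r = 2(0.85) / (1 + 0.85) = 1.70000 / 1.85000 ≃ 0.91892
SEM = 11.90000 · √(1 − 0.91892) = 11.90000 · √0.08108 ≃ 11.90000 · 0.28475 ≃ 3.38849
Margin = 1.282 · 3.38849 ≃ 4.34405
Lower limit = 58 − 4.34405 ≃ 53.65595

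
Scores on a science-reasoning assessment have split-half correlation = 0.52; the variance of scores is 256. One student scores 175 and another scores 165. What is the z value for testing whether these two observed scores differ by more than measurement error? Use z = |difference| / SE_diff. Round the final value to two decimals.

SD = √256 = 16.0000
Full-length reliability (Spearman-Brown) = 2(0.52)/(1+0.52) ≈ 0.6842
SEM = 16.0000 × √(1 − 0.6842) = 16.0000 × √0.3158 ≈ 16.0000 × 0.5620 ≈ 8.9912
SE_diff = √2 × SEM ≈ 12.7155
z = |175 − 165| / 12.7155 = 10 / 12.7155 ≈ 0.7864

0.79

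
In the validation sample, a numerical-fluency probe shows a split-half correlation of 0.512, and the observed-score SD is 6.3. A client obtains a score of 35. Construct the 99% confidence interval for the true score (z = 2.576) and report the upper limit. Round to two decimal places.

44.22

Full-length reliability (Spearman-Brown) = 2(0.512)/(1+0.512) ≈ 0.67725
SEM = 6.30000 × √(1 − 0.67725) = 6.30000 × √0.32275 ≈ 6.30000 × 0.56811 ≈ 3.57911
Half-width = 2.576×3.57911 ≈ 9.21978
Upper bound: 35 + 9.21978 = 44.21978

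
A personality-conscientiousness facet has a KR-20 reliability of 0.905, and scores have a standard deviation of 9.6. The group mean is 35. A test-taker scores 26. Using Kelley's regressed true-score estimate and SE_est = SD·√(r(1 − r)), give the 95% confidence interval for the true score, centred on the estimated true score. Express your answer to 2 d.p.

Estimated true score = 0.905×26 + (1 − 0.905)×35 ≃ 26.855
SE_est = 9.600·√[r(1 − r)] ≃ 2.815
95% CI: 26.855 ± 5.517 ≃ (21.338, 32.372)

[21.34, 32.37]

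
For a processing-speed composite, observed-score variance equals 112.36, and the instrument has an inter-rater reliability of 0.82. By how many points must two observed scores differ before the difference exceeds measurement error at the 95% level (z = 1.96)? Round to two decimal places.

σ = 112.36^(1/2) = 10.60000
The standard error of measurement is 10.60000*√(1 − 0.82000) ≈ 10.60000*0.42426 ≈ 4.49720.
SE_diff = √2 * SEM ≈ 6.36000
Minimum reliable difference = 1.96 * SE_diff ≈ 1.96 * 6.36000 ≈ 12.46560

12.47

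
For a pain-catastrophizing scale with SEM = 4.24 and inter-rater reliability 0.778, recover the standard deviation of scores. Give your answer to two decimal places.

9.00

SD = SEM / √(1 − r) = 4.24 / √0.222 ≈ 4.24 / 0.471 ≈ 8.999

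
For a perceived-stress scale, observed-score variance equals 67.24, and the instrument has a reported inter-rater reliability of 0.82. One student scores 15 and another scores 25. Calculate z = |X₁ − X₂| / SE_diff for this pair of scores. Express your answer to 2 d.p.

σ = 67.24^(1/2) = 8.2000
SEM = 8.2000 × √(1 − 0.8200) = 8.2000 × √0.1800 ≃ 8.2000 × 0.4243 ≃ 3.4790
Standard error of the difference = 3.4790·√2 ≃ 4.9200
z = |15 − 25| / 4.9200 = 10 / 4.9200 ≃ 2.0325

2.03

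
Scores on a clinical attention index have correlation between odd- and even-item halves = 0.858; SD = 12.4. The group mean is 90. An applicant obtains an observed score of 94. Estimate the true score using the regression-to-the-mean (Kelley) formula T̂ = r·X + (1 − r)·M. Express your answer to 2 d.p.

93.69

Full-length reliability (Spearman-Brown) = 2(0.858)/(1+0.858) ≈ 0.924
T̂ = r·X + (1 − r)·M = 0.924*94 + 0.076*90 ≈ 86.816 + 6.878 ≈ 93.694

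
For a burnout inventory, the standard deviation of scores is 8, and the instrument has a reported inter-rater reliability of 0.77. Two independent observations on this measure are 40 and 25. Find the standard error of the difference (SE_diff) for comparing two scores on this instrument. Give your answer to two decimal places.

5.43

The standard error of measurement is 8.0000×√(1 − 0.7700) ≈ 8.0000×0.4796 ≈ 3.8367.
Standard error of the difference = 3.8367·√2 ≈ 5.4259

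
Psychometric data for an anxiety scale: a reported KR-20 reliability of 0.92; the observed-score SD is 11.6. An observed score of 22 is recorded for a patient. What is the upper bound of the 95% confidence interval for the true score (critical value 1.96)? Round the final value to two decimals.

28.43

SEM = 11.6000*√(1 − 0.9200) ≈ 3.2810
1.96 * SEM ≈ 6.4307
Upper limit = 22 + 6.4307 ≈ 28.4307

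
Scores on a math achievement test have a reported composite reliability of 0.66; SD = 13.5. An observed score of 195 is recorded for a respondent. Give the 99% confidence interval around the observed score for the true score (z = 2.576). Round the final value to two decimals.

[174.72, 215.28]

The standard error of measurement is 13.5000*√(1 − 0.6600) ≈ 13.5000*0.5831 ≈ 7.8718.
Half-width = 2.576*7.8718 ≈ 20.2777
Interval: (174.7223, 215.2777)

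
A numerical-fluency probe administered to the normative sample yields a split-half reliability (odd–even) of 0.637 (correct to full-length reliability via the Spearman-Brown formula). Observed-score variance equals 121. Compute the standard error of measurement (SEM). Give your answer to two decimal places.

5.18

σ = 121^(1/2) = 11.000
Spearman-Brown: r = 2(0.637) / (1 + 0.637) = 1.274 / 1.637 ≈ 0.778
The standard error of measurement is 11.000×√(1 − 0.778) ≈ 11.000×0.471 ≈ 5.180.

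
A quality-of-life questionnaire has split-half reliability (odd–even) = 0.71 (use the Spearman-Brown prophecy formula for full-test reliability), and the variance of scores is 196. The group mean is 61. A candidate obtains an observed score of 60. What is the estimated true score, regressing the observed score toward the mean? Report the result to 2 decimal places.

60.17

Full-length reliability (Spearman-Brown) = 2(0.71)/(1+0.71) ≃ 0.8304
T̂ = r·X + (1 − r)·M = 0.8304×60 + 0.1696×61 ≃ 49.8246 + 10.3450 ≃ 60.1696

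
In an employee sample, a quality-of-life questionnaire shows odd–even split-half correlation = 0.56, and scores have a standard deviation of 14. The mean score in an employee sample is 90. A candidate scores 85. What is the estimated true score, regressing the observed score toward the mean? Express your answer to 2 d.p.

Full-length reliability (Spearman-Brown) = 2(0.56)/(1+0.56) ≃ 0.7179
T̂ = r·X + (1 − r)·M = 0.7179*85 + 0.2821*90 ≃ 61.0256 + 25.3846 ≃ 86.4103

86.41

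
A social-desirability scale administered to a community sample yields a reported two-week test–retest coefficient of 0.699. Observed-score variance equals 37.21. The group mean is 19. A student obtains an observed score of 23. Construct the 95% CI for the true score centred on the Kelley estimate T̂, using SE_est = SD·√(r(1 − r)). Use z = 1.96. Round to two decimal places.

[16.31, 27.28]

σ = 37.21^(1/2) = 6.1000
Estimated true score = 0.6990·23 + (1 − 0.6990)·19 ≈ 21.7960
SE_est = SD · √(r(1 − r)) = 6.1000 · √0.2104 ≈ 6.1000 · 0.4587 ≈ 2.7980
CI = 21.7960 ± 1.96 · 2.7980 → [16.3119, 27.2801]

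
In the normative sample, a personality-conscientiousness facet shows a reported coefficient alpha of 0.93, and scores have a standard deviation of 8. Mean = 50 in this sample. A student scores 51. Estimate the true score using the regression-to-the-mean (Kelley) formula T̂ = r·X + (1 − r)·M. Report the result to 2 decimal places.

T̂ = 0.93000(51) + 0.07000(50) ≈ 50.93000

50.93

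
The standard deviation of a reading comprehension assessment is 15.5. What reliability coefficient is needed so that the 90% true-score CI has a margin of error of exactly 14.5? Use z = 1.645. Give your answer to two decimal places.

Required SEM = 14.5 / 1.645 ≈ 8.815
r = 1 − (8.815/15.5)² ≈ 1 − 0.323 ≈ 0.677

0.68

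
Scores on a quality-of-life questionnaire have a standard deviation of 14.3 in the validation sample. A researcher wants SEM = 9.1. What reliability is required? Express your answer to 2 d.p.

r = 1 − (SEM / SD)² = 1 − (9.1000 / 14.3)² ≃ 1 − 0.4050 ≃ 0.5950

0.60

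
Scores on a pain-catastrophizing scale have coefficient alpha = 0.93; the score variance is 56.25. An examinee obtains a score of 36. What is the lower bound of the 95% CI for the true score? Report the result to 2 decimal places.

SD = √56.25 ≃ 7.5000
SEM = 7.5000×√(1 − 0.9300) ≃ 1.9843
Margin = 1.96 × 1.9843 ≃ 3.8893
Lower limit = 36 − 3.8893 ≃ 32.1107

32.11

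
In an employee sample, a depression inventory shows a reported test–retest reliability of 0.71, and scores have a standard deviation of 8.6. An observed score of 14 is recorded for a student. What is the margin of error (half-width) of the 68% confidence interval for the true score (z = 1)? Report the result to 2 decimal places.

4.63

SEM = 8.600 · √(1 − 0.710) = 8.600 · √0.290 ≃ 8.600 · 0.539 ≃ 4.631
Half-width = 1·4.631 ≃ 4.631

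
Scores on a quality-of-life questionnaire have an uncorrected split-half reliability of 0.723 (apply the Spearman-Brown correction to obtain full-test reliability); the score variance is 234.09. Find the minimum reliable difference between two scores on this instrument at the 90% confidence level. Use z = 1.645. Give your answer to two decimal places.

14.27

SD = √234.09 = 15.300
Full-length reliability (Spearman-Brown) = 2(0.723)/(1+0.723) ≈ 0.839
The standard error of measurement is 15.300×√(1 − 0.839) ≈ 15.300×0.401 ≈ 6.135.
Standard error of the difference = 6.135·√2 ≈ 8.676
Minimum reliable difference = 1.645 × SE_diff ≈ 1.645 × 8.676 ≈ 14.271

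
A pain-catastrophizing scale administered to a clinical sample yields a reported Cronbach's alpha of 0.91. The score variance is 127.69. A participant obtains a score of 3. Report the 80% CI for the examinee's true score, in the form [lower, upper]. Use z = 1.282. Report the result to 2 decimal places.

[-1.35, 7.35]

σ = 127.69^(1/2) = 11.3000
SEM = 11.3000 * √(1 − 0.9100) = 11.3000 * √0.0900 ≃ 11.3000 * 0.3000 ≃ 3.3900
Margin = 1.282 * 3.3900 ≃ 4.3460
CI = 3 ± 4.3460 → [-1.3460, 7.3460]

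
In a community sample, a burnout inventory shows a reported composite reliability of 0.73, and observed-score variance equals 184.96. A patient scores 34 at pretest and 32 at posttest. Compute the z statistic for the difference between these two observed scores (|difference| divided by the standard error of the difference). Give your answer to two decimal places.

SD = √184.96 ≈ 13.6000
SEM = 13.6000 * √(1 − 0.7300) = 13.6000 * √0.2700 ≈ 13.6000 * 0.5196 ≈ 7.0668
SE_diff = SEM * √2 ≈ 7.0668 * 1.4142 ≈ 9.9939
z = |34 − 32| / 9.9939 = 2 / 9.9939 ≈ 0.2001

0.20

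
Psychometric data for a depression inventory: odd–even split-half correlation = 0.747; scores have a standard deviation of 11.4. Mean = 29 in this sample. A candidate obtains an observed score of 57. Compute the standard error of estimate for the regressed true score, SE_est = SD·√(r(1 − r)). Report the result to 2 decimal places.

4.01

Spearman-Brown: r = 2(0.747) / (1 + 0.747) = 1.4940 / 1.7470 ≈ 0.8552
SE_est = SD × √(r(1 − r)) = 11.4000 × √0.1238 ≈ 11.4000 × 0.3519 ≈ 4.0119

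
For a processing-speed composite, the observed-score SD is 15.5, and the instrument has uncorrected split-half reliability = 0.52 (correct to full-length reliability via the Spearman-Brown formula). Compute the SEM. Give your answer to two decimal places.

Spearman-Brown: r = 2(0.52) / (1 + 0.52) = 1.040 / 1.520 ≈ 0.684
SEM = 15.500 * √(1 − 0.684) = 15.500 * √0.316 ≈ 15.500 * 0.562 ≈ 8.710

8.71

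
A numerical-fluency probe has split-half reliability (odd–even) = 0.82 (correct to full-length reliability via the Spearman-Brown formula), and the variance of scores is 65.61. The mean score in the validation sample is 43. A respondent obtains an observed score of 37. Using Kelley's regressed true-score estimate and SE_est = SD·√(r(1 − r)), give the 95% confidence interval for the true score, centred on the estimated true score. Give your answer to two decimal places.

[32.85, 42.33]

SD = √65.61 = 8.1000
r_full = 2·0.82 / (1 + 0.82) ≈ 0.9011
T̂ = r·X + (1 − r)·M = 0.9011*37 + 0.0989*43 = 33.3407 + 4.2527 ≈ 37.5934
SE_est = SD * √(r(1 − r)) = 8.1000 * √0.0891 ≈ 8.1000 * 0.2985 ≈ 2.4181
95% CI: 37.5934 ± 4.7394 ≈ (32.8540, 42.3329)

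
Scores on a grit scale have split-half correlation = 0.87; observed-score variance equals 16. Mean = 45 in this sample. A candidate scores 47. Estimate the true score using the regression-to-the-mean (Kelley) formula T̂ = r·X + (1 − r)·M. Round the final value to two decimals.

Full-length reliability (Spearman-Brown) = 2(0.87)/(1+0.87) ≈ 0.930
T̂ = r·X + (1 − r)·M = 0.930·47 + 0.070·45 ≈ 43.733 + 3.128 ≈ 46.861

46.86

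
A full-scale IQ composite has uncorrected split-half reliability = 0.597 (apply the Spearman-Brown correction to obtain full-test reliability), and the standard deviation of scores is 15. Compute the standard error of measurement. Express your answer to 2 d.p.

7.54

Full-length reliability (Spearman-Brown) = 2(0.597)/(1+0.597) ≈ 0.748
The standard error of measurement is 15.000×√(1 − 0.748) ≈ 15.000×0.502 ≈ 7.535.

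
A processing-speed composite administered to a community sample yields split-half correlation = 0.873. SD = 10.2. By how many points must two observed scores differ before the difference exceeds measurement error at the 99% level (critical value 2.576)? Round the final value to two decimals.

Full-length reliability (Spearman-Brown) = 2(0.873)/(1+0.873) ≈ 0.9322
SEM = 10.2000 * √(1 − 0.9322) = 10.2000 * √0.0678 ≈ 10.2000 * 0.2604 ≈ 2.6560
Standard error of the difference = 2.6560·√2 ≈ 3.7562
Minimum reliable difference = 2.576 * SE_diff ≈ 2.576 * 3.7562 ≈ 9.6760

9.68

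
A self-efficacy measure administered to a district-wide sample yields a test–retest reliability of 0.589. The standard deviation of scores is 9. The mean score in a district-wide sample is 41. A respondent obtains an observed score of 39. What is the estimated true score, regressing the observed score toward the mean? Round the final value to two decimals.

39.82

T̂ = r·X + (1 − r)·M = 0.5890*39 + 0.4110*41 = 22.9710 + 16.8510 ≈ 39.8220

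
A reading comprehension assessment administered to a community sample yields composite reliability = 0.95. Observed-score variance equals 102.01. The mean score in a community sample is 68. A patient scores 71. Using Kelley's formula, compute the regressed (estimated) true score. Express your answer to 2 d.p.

T̂ = 0.95000(71) + 0.05000(68) ≃ 70.85000

70.85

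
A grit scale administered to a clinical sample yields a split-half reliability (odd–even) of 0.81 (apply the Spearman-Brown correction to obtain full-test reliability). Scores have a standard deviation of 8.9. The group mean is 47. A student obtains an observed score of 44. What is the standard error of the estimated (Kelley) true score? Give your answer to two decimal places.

2.73

Full-length reliability (Spearman-Brown) = 2(0.81)/(1+0.81) ≈ 0.895
SE_est = SD * √(r(1 − r)) = 8.900 * √0.094 ≈ 8.900 * 0.307 ≈ 2.728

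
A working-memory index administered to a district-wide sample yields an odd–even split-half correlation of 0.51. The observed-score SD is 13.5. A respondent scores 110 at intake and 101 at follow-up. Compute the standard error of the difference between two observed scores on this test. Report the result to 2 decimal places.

Full-length reliability (Spearman-Brown) = 2(0.51)/(1+0.51) ≈ 0.675
SEM = 13.500 × √(1 − 0.675) = 13.500 × √0.325 ≈ 13.500 × 0.570 ≈ 7.690
Standard error of the difference = 7.690·√2 ≈ 10.876

10.88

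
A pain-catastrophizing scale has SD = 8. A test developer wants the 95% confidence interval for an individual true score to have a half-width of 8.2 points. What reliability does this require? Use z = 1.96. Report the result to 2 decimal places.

SEM needed = half-width / z = 8.2/1.96 ≈ 4.184
Required reliability = 1 − (SEM/SD)² = 1 − 0.273 ≈ 0.727

0.73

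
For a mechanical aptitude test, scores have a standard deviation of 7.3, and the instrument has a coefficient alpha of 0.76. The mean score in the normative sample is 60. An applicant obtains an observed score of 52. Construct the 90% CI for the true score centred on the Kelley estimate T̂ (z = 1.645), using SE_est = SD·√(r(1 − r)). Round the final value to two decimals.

[48.79, 59.05]

Estimated true score = 0.76000*52 + (1 − 0.76000)*60 ≈ 53.92000
SE_est = SD * √(r(1 − r)) = 7.30000 * √0.18240 ≈ 7.30000 * 0.42708 ≈ 3.11771
90% CI: 53.92000 ± 5.12863 ≈ (48.79137, 59.04863)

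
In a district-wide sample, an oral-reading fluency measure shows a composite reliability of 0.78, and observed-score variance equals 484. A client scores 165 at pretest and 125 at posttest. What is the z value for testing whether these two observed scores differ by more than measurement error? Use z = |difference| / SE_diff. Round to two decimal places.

2.74

σ = 484^(1/2) = 22.0000
SEM = 22.0000*√(1 − 0.7800) ≈ 10.3189
SE_diff = √2 * SEM ≈ 14.5931
z = 40 / 14.5931 ≈ 2.7410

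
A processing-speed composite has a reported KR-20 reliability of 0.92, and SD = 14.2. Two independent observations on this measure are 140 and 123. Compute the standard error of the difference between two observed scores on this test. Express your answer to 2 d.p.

SEM = 14.200*√(1 − 0.920) ≈ 4.016
SE_diff = SEM * √2 ≈ 4.016 * 1.414 ≈ 5.680

5.68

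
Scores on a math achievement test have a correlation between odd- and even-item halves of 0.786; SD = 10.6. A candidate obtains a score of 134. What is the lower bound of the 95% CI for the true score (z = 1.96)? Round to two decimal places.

126.81

r_full = 2·0.786 / (1 + 0.786) ≈ 0.88018
SEM = 10.60000·√(1 − 0.88018) ≈ 3.66921
Half-width = 1.96·3.66921 ≈ 7.19164
Lower limit = 134 − 7.19164 ≈ 126.80836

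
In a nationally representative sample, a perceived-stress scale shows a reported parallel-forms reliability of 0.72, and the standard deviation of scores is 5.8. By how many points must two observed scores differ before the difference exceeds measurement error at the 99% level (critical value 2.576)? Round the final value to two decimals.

11.18

SEM = 5.800*√(1 − 0.720) ≈ 3.069
SE_diff = SEM * √2 ≈ 3.069 * 1.414 ≈ 4.340
Minimum reliable difference = 2.576 * SE_diff ≈ 2.576 * 4.340 ≈ 11.181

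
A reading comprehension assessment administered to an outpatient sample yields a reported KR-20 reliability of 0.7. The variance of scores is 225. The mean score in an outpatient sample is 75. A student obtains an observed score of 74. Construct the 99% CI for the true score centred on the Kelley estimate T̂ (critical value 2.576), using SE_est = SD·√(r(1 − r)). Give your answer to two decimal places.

SD = √225 = 15.0000
T̂ = 0.7000(74) + 0.3000(75) ≈ 74.3000
SE_est = SD × √(r(1 − r)) = 15.0000 × √0.2100 ≈ 15.0000 × 0.4583 ≈ 6.8739
CI = 74.3000 ± 2.576 × 6.8739 → [56.5929, 92.0071]

[56.59, 92.01]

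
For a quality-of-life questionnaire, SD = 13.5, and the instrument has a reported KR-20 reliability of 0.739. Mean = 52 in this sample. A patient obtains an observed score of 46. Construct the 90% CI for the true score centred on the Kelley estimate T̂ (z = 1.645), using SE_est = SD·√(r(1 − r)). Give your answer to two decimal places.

[37.81, 57.32]

T̂ = 0.7390(46) + 0.2610(52) ≈ 47.5660
SE_est = 13.5000·√[r(1 − r)] ≈ 5.9289
CI = 47.5660 ± 1.645 · 5.9289 → [37.8129, 57.3191]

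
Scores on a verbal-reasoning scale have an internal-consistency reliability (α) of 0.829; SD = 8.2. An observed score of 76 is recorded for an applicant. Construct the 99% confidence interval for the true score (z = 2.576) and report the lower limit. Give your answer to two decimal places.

SEM = 8.2000*√(1 − 0.8290) ≃ 3.3909
Margin = 2.576 * 3.3909 ≃ 8.7349
Lower limit = 76 − 8.7349 ≃ 67.2651

67.27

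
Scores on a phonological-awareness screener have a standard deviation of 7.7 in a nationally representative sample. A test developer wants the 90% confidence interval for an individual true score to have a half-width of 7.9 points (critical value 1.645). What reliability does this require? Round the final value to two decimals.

0.61

SEM needed = half-width / z = 7.9/1.645 ≈ 4.8024
r = 1 − (SEM / SD)² = 1 − (4.8024 / 7.7)² ≈ 1 − 0.3890 ≈ 0.6110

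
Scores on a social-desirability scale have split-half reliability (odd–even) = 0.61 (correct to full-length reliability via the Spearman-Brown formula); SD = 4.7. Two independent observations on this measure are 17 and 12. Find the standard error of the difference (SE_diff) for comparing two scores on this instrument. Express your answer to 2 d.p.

Full-length reliability (Spearman-Brown) = 2(0.61)/(1+0.61) ≈ 0.7578
SEM = 4.7000 · √(1 − 0.7578) = 4.7000 · √0.2422 ≈ 4.7000 · 0.4922 ≈ 2.3132
SE_diff = SEM · √2 ≈ 2.3132 · 1.4142 ≈ 3.2714

3.27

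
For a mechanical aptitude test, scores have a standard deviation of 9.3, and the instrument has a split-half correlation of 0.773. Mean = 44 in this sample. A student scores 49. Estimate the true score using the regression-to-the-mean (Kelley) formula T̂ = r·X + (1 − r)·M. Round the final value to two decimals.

48.36

r_full = 2·0.773 / (1 + 0.773) ≈ 0.872
T̂ = r·X + (1 − r)·M = 0.872*49 + 0.128*44 ≈ 42.726 + 5.633 ≈ 48.360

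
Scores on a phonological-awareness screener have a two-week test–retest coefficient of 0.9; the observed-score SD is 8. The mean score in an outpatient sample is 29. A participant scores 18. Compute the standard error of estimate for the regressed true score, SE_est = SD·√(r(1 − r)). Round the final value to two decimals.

SE_est = SD · √(r(1 − r)) = 8.000 · √0.090 ≈ 8.000 · 0.300 ≈ 2.400

2.40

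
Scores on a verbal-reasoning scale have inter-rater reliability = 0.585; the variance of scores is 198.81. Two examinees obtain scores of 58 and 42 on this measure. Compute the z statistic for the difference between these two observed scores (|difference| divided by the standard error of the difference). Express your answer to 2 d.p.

SD = √198.81 ≈ 14.10000
SEM = 14.10000 * √(1 − 0.58500) = 14.10000 * √0.41500 ≈ 14.10000 * 0.64420 ≈ 9.08329
SE_diff = √2 * SEM ≈ 12.84571
z = 16 / 12.84571 ≈ 1.24555

1.25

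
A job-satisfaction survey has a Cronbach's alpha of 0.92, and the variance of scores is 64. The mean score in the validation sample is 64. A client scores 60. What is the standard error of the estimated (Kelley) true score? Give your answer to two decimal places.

2.17

SD = √64 = 8.0000
SE_est = SD · √(r(1 − r)) = 8.0000 · √0.0736 ≈ 8.0000 · 0.2713 ≈ 2.1703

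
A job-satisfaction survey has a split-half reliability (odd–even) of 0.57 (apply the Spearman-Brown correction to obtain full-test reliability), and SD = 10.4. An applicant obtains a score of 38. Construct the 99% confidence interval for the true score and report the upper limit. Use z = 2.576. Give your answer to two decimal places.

52.02

Spearman-Brown: r = 2(0.57) / (1 + 0.57) = 1.14000 / 1.57000 ≈ 0.72611
The standard error of measurement is 10.40000*√(1 − 0.72611) ≈ 10.40000*0.52334 ≈ 5.44274.
2.576 * SEM ≈ 14.02050
Upper bound: 38 + 14.02050 = 52.02050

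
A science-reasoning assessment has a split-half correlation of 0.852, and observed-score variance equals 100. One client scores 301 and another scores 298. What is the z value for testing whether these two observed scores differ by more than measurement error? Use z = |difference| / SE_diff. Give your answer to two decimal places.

0.75

SD = √100 = 10.000
Spearman-Brown: r = 2(0.852) / (1 + 0.852) = 1.704 / 1.852 ≃ 0.920
SEM = 10.000×√(1 − 0.920) ≃ 2.827
Standard error of the difference = 2.827·√2 ≃ 3.998
z = 3 / 3.998 ≃ 0.750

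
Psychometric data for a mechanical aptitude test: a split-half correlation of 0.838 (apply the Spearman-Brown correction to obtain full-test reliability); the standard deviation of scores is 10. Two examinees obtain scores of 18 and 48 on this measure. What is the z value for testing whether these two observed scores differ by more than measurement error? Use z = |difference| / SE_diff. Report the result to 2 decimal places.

7.15

r_full = 2·0.838 / (1 + 0.838) ≈ 0.9119
SEM = 10.0000*√(1 − 0.9119) ≈ 2.9688
SE_diff = √2 * SEM ≈ 4.1986
z = |18 − 48| / 4.1986 = 30 / 4.1986 ≈ 7.1453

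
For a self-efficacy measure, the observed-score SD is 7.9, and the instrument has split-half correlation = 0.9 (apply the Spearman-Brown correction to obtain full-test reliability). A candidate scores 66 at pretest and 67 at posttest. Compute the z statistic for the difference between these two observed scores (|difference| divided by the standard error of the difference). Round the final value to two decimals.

Spearman-Brown: r = 2(0.9) / (1 + 0.9) = 1.8000 / 1.9000 ≈ 0.9474
SEM = 7.9000·√(1 − 0.9474) ≈ 1.8124
SE_diff = √2 · SEM ≈ 2.5631
z = 1 / 2.5631 ≈ 0.3902

0.39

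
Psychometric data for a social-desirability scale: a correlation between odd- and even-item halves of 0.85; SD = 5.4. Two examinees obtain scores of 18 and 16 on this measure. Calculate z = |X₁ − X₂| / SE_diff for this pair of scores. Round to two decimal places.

0.92

r_full = 2·0.85 / (1 + 0.85) ≈ 0.9189
SEM = 5.4000*√(1 − 0.9189) ≈ 1.5376
SE_diff = √2 * SEM ≈ 2.1745
z = 2 / 2.1745 ≈ 0.9197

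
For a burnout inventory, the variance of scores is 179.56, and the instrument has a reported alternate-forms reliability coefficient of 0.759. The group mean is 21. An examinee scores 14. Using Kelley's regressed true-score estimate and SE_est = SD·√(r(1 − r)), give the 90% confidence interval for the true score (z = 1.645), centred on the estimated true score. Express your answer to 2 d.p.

[6.26, 25.11]

SD = √179.56 ≈ 13.4000
T̂ = 0.7590(14) + 0.2410(21) ≈ 15.6870
SE_est = SD * √(r(1 − r)) = 13.4000 * √0.1829 ≈ 13.4000 * 0.4277 ≈ 5.7311
90% CI: 15.6870 ± 9.4276 ≈ (6.2594, 25.1146)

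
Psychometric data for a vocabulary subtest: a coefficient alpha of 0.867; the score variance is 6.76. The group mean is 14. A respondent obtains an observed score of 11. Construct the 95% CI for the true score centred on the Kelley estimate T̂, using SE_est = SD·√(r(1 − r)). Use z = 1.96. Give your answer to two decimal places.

SD = √6.76 = 2.600
T̂ = r·X + (1 − r)·M = 0.867×11 + 0.133×14 = 9.537 + 1.862 ≃ 11.399
SE_est = SD × √(r(1 − r)) = 2.600 × √0.115 ≃ 2.600 × 0.340 ≃ 0.883
CI = 11.399 ± 1.96 × 0.883 → [9.669, 13.129]

[9.67, 13.13]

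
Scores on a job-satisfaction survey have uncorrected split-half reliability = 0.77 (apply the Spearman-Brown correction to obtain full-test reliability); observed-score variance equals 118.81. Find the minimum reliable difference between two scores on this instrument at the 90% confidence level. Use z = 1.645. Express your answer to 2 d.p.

σ = 118.81^(1/2) = 10.9000
Spearman-Brown: r = 2(0.77) / (1 + 0.77) = 1.5400 / 1.7700 ≈ 0.8701
SEM = 10.9000·√(1 − 0.8701) ≈ 3.9292
Standard error of the difference = 3.9292·√2 ≈ 5.5567
Smallest detectable difference = 1.645·5.5567 ≈ 9.1408

9.14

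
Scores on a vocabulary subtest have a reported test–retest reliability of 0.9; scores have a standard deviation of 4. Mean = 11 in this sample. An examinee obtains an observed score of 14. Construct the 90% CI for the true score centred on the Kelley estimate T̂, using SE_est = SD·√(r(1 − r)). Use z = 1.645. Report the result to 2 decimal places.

[11.73, 15.67]

Estimated true score = 0.9000*14 + (1 − 0.9000)*11 ≈ 13.7000
SE_est = SD * √(r(1 − r)) = 4.0000 * √0.0900 ≈ 4.0000 * 0.3000 ≈ 1.2000
90% CI: 13.7000 ± 1.9740 ≈ (11.7260, 15.6740)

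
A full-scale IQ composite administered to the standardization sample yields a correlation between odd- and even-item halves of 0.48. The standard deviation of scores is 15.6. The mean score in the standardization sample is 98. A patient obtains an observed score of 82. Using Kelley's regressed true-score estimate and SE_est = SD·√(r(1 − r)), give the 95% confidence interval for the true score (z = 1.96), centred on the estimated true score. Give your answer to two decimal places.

[73.02, 102.22]

r_full = 2·0.48 / (1 + 0.48) ≈ 0.6486
T̂ = 0.6486(82) + 0.3514(98) ≈ 87.6216
SE_est = SD × √(r(1 − r)) = 15.6000 × √0.2279 ≈ 15.6000 × 0.4774 ≈ 7.4473
CI = 87.6216 ± 1.96 × 7.4473 → [73.0249, 102.2184]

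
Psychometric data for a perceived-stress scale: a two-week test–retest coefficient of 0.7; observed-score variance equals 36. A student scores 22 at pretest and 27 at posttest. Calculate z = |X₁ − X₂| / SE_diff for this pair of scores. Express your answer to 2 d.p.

1.08

SD = √36 ≃ 6.00000
SEM = 6.00000 · √(1 − 0.70000) = 6.00000 · √0.30000 ≃ 6.00000 · 0.54772 ≃ 3.28634
SE_diff = SEM · √2 ≃ 3.28634 · 1.41421 ≃ 4.64758
z = 5 / 4.64758 ≃ 1.07583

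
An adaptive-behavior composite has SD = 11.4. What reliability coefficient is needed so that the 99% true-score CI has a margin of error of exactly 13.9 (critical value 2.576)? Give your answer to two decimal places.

Required SEM = 13.9 / 2.576 ≈ 5.39596
r = 1 − (SEM / SD)² = 1 − (5.39596 / 11.4)² ≈ 1 − 0.22404 ≈ 0.77596

0.78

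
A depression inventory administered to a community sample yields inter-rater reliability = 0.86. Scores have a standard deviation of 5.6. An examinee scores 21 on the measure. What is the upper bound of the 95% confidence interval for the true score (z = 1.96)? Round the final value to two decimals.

The standard error of measurement is 5.6000×√(1 − 0.8600) ≃ 5.6000×0.3742 ≃ 2.0953.
1.96 × SEM ≃ 4.1068
Upper limit = 21 + 4.1068 ≃ 25.1068

25.11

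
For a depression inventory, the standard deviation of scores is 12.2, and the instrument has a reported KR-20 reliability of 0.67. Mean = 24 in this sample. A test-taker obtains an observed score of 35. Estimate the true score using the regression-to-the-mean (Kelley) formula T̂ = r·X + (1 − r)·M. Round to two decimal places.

31.37

T̂ = r·X + (1 − r)·M = 0.67000*35 + 0.33000*24 = 23.45000 + 7.92000 ≈ 31.37000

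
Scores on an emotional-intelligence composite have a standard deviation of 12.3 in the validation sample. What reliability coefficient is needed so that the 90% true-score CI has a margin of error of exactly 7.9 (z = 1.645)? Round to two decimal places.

Required SEM = 7.9 / 1.645 ≈ 4.802
r = 1 − (4.802/12.3)² ≈ 1 − 0.152 ≈ 0.848

0.85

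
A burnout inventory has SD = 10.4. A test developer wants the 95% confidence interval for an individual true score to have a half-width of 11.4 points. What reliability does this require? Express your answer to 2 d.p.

0.69

SEM needed = half-width / z = 11.4/1.96 ≃ 5.816
r = 1 − (5.816/10.4)² ≃ 1 − 0.313 ≃ 0.687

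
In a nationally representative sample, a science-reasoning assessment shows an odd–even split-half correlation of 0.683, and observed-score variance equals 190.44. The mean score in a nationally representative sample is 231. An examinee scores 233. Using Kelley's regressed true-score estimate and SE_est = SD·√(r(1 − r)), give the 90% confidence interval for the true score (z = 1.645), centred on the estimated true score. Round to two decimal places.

[223.75, 241.50]

σ = 190.44^(1/2) = 13.800
r_full = 2·0.683 / (1 + 0.683) ≃ 0.812
T̂ = 0.812(233) + 0.188(231) ≃ 232.623
SE_est = SD × √(r(1 − r)) = 13.800 × √0.153 ≃ 13.800 × 0.391 ≃ 5.396
CI = 232.623 ± 1.645 × 5.396 → [223.747, 241.499]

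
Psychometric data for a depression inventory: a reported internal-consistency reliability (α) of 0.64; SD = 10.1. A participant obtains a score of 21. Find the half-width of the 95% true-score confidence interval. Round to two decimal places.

SEM = 10.10000*√(1 − 0.64000) ≈ 6.06000
Margin = 1.96 * 6.06000 ≈ 11.87760

11.88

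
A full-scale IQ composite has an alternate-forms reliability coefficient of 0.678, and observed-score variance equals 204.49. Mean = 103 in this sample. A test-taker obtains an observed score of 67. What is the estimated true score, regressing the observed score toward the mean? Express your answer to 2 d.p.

T̂ = 0.678(67) + 0.322(103) ≈ 78.592

78.59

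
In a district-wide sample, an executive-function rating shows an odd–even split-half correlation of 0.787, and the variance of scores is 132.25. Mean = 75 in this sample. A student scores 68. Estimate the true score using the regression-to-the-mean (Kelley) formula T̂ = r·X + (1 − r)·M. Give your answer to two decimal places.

68.83

Spearman-Brown: r = 2(0.787) / (1 + 0.787) = 1.574 / 1.787 ≈ 0.881
T̂ = 0.881(68) + 0.119(75) ≈ 68.834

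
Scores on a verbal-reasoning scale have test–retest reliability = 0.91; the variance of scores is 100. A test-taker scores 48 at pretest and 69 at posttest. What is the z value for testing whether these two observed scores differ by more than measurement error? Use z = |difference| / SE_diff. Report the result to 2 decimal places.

SD = √100 = 10.0000
The standard error of measurement is 10.0000*√(1 − 0.9100) ≈ 10.0000*0.3000 ≈ 3.0000.
SE_diff = SEM * √2 ≈ 3.0000 * 1.4142 ≈ 4.2426
z = 21 / 4.2426 ≈ 4.9497

4.95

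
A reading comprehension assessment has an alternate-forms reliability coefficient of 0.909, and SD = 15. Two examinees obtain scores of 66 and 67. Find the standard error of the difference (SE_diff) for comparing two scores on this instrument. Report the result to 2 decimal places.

SEM = 15.0000 · √(1 − 0.9090) = 15.0000 · √0.0910 ≈ 15.0000 · 0.3017 ≈ 4.5249
SE_diff = SEM · √2 ≈ 4.5249 · 1.4142 ≈ 6.3992

6.40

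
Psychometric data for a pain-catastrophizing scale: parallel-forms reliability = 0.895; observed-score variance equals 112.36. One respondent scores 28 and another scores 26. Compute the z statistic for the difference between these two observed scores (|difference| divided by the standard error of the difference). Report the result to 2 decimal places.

SD = √112.36 ≈ 10.60000
SEM = 10.60000 · √(1 − 0.89500) = 10.60000 · √0.10500 ≈ 10.60000 · 0.32404 ≈ 3.43479
SE_diff = √2 · SEM ≈ 4.85753
z = 2 / 4.85753 ≈ 0.41173

0.41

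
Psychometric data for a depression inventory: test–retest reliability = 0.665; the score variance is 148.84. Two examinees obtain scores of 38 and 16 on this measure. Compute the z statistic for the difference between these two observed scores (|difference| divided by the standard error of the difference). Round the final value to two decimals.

SD = √148.84 ≈ 12.200
SEM = 12.200·√(1 − 0.665) ≈ 7.061
Standard error of the difference = 7.061·√2 ≈ 9.986
z = |38 − 16| / 9.986 = 22 / 9.986 ≈ 2.203

2.20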